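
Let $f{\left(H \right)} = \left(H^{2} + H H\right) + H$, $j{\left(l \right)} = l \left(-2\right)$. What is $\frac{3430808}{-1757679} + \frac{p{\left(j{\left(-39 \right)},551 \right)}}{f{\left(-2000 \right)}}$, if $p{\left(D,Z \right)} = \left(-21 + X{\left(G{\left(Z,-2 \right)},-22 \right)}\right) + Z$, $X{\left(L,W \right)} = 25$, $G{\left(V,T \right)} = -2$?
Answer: $- \frac{1829241791477}{937194442800} \approx -1.9518$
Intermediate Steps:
$j{\left(l \right)} = - 2 l$
$f{\left(H \right)} = H + 2 H^{2}$ ($f{\left(H \right)} = \left(H^{2} + H^{2}\right) + H = 2 H^{2} + H = H + 2 H^{2}$)
$p{\left(D,Z \right)} = 4 + Z$ ($p{\left(D,Z \right)} = \left(-21 + 25\right) + Z = 4 + Z$)
$\frac{3430808}{-1757679} + \frac{p{\left(j{\left(-39 \right)},551 \right)}}{f{\left(-2000 \right)}} = \frac{3430808}{-1757679} + \frac{4 + 551}{\left(-2000\right) \left(1 + 2 \left(-2000\right)\right)} = 3430808 \left(- \frac{1}{1757679}\right) + \frac{555}{\left(-2000\right) \left(1 - 4000\right)} = - \frac{3430808}{1757679} + \frac{555}{\left(-2000\right) \left(-3999\right)} = - \frac{3430808}{1757679} + \frac{555}{7998000} = - \frac{3430808}{1757679} + 555 \cdot \frac{1}{7998000} = - \frac{3430808}{1757679} + \frac{37}{533200} = - \frac{1829241791477}{937194442800}$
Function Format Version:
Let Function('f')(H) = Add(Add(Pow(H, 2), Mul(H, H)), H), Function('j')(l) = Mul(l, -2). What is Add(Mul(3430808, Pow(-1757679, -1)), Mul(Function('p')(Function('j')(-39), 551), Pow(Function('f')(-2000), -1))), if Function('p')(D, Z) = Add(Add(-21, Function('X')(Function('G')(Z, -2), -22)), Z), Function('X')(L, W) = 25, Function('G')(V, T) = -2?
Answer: Rational(-1829241791477, 937194442800) ≈ -1.9518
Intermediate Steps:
Function('j')(l) = Mul(-2, l)
Function('f')(H) = Add(H, Mul(2, Pow(H, 2))) (Function('f')(H) = Add(Add(Pow(H, 2), Pow(H, 2)), H) = Add(Mul(2, Pow(H, 2)), H) = Add(H, Mul(2, Pow(H, 2))))
Function('p')(D, Z) = Add(4, Z) (Function('p')(D, Z) = Add(Add(-21, 25), Z) = Add(4, Z))
Add(Mul(3430808, Pow(-1757679, -1)), Mul(Function('p')(Function('j')(-39), 551), Pow(Function('f')(-2000), -1))) = Add(Mul(3430808, Pow(-1757679, -1)), Mul(Add(4, 551), Pow(Mul(-2000, Add(1, Mul(2, -2000))), -1))) = Add(Mul(3430808, Rational(-1, 1757679)), Mul(555, Pow(Mul(-2000, Add(1, -4000)), -1))) = Add(Rational(-3430808, 1757679), Mul(555, Pow(Mul(-2000, -3999), -1))) = Add(Rational(-3430808, 1757679), Mul(555, Pow(7998000, -1))) = Add(Rational(-3430808, 1757679), Mul(555, Rational(1, 7998000))) = Add(Rational(-3430808, 1757679), Rational(37, 533200)) = Rational(-1829241791477, 937194442800)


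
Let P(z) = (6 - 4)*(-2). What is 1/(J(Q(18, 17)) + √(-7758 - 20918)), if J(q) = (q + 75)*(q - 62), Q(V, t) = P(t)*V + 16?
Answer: -1121/2527620 - I*√7169/2527620 ≈ -0.0004435 - 3.3498e-5*I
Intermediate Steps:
P(z) = -4 (P(z) = 2*(-2) = -4)
Q(V, t) = 16 - 4*V (Q(V, t) = -4*V + 16 = 16 - 4*V)
J(q) = (-62 + q)*(75 + q) (J(q) = (75 + q)*(-62 + q) = (-62 + q)*(75 + q))
1/(J(Q(18, 17)) + √(-7758 - 20918)) = 1/((-4650 + (16 - 4*18)² + 13*(16 - 4*18)) + √(-7758 - 20918)) = 1/((-4650 + (16 - 72)² + 13*(16 - 72)) + √(-28676)) = 1/((-4650 + (-56)² + 13*(-56)) + 2*I*√7169) = 1/((-4650 + 3136 - 728) + 2*I*√7169) = 1/(-2242 + 2*I*√7169)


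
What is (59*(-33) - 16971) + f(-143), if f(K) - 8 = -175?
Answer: -19085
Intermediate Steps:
f(K) = -167 (f(K) = 8 - 175 = -167)
(59*(-33) - 16971) + f(-143) = (59*(-33) - 16971) - 167 = (-1947 - 16971) - 167 = -18918 - 167 = -19085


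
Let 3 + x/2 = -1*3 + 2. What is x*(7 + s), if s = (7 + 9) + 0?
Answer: -184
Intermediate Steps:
s = 16 (s = 16 + 0 = 16)
x = -8 (x = -6 + 2*(-1*3 + 2) = -6 + 2*(-3 + 2) = -6 + 2*(-1) = -6 - 2 = -8)
x*(7 + s) = -8*(7 + 16) = -8*23 = -184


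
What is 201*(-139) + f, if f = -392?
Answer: -28331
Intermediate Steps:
201*(-139) + f = 201*(-139) - 392 = -27939 - 392 = -28331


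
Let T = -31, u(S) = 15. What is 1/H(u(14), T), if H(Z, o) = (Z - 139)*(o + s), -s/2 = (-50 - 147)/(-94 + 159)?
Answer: 65/201004 ≈ 0.00032338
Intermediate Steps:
s = 394/65 (s = -2*(-50 - 147)/(-94 + 159) = -(-394)/65 = -2*(-197/65) = 394/65 ≈ 6.0615)
H(Z, o) = (-139 + Z)*(394/65 + o) (H(Z, o) = (Z - 139)*(o + 394/65) = (-139 + Z)*(394/65 + o))
1/H(u(14), T) = 1/(-54766/65 - 139*(-31) + (394/65)*15 + 15*(-31)) = 1/(-54766/65 + 4309 + 1182/13 - 465) = 1/(201004/65) = 65/201004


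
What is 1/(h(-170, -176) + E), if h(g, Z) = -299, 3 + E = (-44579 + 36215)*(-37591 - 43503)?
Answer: 1/678269914 ≈ 1.4743e-9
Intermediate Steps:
E = 678270213 (E = -3 + (-44579 + 36215)*(-37591 - 43503) = -3 - 8364*(-81094) = -3 + 678270216 = 678270213)
1/(h(-170, -176) + E) = 1/(-299 + 678270213) = 1/678269914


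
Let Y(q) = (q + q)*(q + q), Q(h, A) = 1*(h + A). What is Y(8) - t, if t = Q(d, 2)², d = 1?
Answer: 247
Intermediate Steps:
Q(h, A) = A + h (Q(h, A) = 1*(A + h) = A + h)
Y(q) = 4*q² (Y(q) = (2*q)*(2*q) = 4*q²)
t = 9 (t = (2 + 1)² = 3² = 9)
Y(8) - t = 4*8² - 1*9 = 4*64 - 9 = 256 - 9 = 247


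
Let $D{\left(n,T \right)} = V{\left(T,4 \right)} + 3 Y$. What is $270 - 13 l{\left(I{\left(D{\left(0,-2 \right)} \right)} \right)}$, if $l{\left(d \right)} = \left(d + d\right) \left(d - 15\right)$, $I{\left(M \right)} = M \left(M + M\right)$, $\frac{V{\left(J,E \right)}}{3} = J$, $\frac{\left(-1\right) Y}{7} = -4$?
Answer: $-3844820034$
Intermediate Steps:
$Y = 28$ ($Y = \left(-7\right) \left(-4\right) = 28$)
$V{\left(J,E \right)} = 3 J$
$D{\left(n,T \right)} = 84 + 3 T$ ($D{\left(n,T \right)} = 3 T + 3 \cdot 28 = 3 T + 84 = 84 + 3 T$)
$I{\left(M \right)} = 2 M^{2}$ ($I{\left(M \right)} = M 2 M = 2 M^{2}$)
$l{\left(d \right)} = 2 d \left(-15 + d\right)$
$270 - 13 l{\left(I{\left(D{\left(0,-2 \right)} \right)} \right)} = 270 - 13 \cdot 2 \cdot 2 \left(84 + 3 \left(-2\right)\right)^{2} \left(-15 + 2 \left(84 + 3 \left(-2\right)\right)^{2}\right) = 270 - 13 \cdot 2 \cdot 2 \left(84 - 6\right)^{2} \left(-15 + 2 \left(84 - 6\right)^{2}\right) = 270 - 13 \cdot 2 \cdot 2 \cdot 78^{2} \left(-15 + 2 \cdot 78^{2}\right) = 270 - 13 \cdot 2 \cdot 2 \cdot 6084 \left(-15 + 2 \cdot 6084\right) = 270 - 13 \cdot 2 \cdot 12168 \left(-15 + 12168\right) = 270 - 13 \cdot 2 \cdot 12168 \cdot 12153 = 270 - 3844820304 = -3844820034$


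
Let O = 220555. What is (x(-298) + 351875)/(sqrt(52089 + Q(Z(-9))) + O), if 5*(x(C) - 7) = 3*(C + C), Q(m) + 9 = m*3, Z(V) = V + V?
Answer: 77530464042/48644455999 - 1757622*sqrt(52026)/243222279995 ≈ 1.5922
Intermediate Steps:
Z(V) = 2*V
Q(m) = -9 + 3*m (Q(m) = -9 + m*3 = -9 + 3*m)
x(C) = 7 + 6*C/5 (x(C) = 7 + (3*(C + C))/5 = 7 + (3*(2*C))/5 = 7 + (6*C)/5 = 7 + 6*C/5)
(x(-298) + 351875)/(sqrt(52089 + Q(Z(-9))) + O) = ((7 + (6/5)*(-298)) + 351875)/(sqrt(52089 + (-9 + 3*(2*(-9)))) + 220555) = ((7 - 1788/5) + 351875)/(sqrt(52089 + (-9 + 3*(-18))) + 220555) = (-1753/5 + 351875)/(sqrt(52089 + (-9 - 54)) + 220555) = 1757622/(5*(sqrt(52089 - 63) + 220555)) = 1757622/(5*(sqrt(52026) + 220555)) = 1757622/(5*(220555 + sqrt(52026)))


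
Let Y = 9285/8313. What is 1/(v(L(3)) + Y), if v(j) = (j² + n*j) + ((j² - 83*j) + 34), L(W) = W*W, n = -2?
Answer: -2771/1573604 ≈ -0.0017609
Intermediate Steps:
L(W) = W²
v(j) = 34 - 85*j + 2*j² (v(j) = (j² - 2*j) + ((j² - 83*j) + 34) = (j² - 2*j) + (34 + j² - 83*j) = 34 - 85*j + 2*j²)
Y = 3095/2771 (Y = 9285*(1/8313) = 3095/2771 ≈ 1.1169)
1/(v(L(3)) + Y) = 1/((34 - 85*3² + 2*(3²)²) + 3095/2771) = 1/((34 - 85*9 + 2*9²) + 3095/2771) = 1/((34 - 765 + 2*81) + 3095/2771) = 1/((34 - 765 + 162) + 3095/2771) = 1/(-569 + 3095/2771) = 1/(-1573604/2771) = -2771/1573604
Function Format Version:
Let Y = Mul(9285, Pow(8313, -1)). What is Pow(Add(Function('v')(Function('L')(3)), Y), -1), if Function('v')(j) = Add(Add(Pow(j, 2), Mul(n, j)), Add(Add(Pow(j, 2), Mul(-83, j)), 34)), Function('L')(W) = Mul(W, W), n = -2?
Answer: Rational(-2771, 1573604) ≈ -0.0017609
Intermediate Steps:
Function('L')(W) = Pow(W, 2)
Function('v')(j) = Add(34, Mul(-85, j), Mul(2, Pow(j, 2))) (Function('v')(j) = Add(Add(Pow(j, 2), Mul(-2, j)), Add(Add(Pow(j, 2), Mul(-83, j)), 34)) = Add(Add(Pow(j, 2), Mul(-2, j)), Add(34, Pow(j, 2), Mul(-83, j))) = Add(34, Mul(-85, j), Mul(2, Pow(j, 2))))
Y = Rational(3095, 2771) (Y = Mul(9285, Rational(1, 8313)) = Rational(3095, 2771) ≈ 1.1169)
Pow(Add(Function('v')(Function('L')(3)), Y), -1) = Pow(Add(Add(34, Mul(-85, Pow(3, 2)), Mul(2, Pow(Pow(3, 2), 2))), Rational(3095, 2771)), -1) = Pow(Add(Add(34, Mul(-85, 9), Mul(2, Pow(9, 2))), Rational(3095, 2771)), -1) = Pow(Add(Add(34, -765, Mul(2, 81)), Rational(3095, 2771)), -1) = Pow(Add(Add(34, -765, 162), Rational(3095, 2771)), -1) = Pow(Add(-569, Rational(3095, 2771)), -1) = Pow(Rational(-1573604, 2771), -1) = Rational(-2771, 1573604)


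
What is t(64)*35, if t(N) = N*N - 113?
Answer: 139405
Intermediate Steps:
t(N) = -113 + N**2 (t(N) = N**2 - 113 = -113 + N**2)
t(64)*35 = (-113 + 64**2)*35 = (-113 + 4096)*35 = 3983*35 = 139405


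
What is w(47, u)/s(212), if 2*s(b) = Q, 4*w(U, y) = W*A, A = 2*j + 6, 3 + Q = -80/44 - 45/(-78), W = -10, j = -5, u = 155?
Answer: -5720/1213 ≈ -4.7156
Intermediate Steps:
Q = -1213/286 (Q = -3 + (-80/44 - 45/(-78)) = -3 + (-80*1/44 - 45*(-1/78)) = -3 + (-20/11 + 15/26) = -3 - 355/286 = -1213/286 ≈ -4.2413)
A = -4 (A = 2*(-5) + 6 = -10 + 6 = -4)
w(U, y) = 10 (w(U, y) = (-10*(-4))/4 = (¼)*40 = 10)
s(b) = -1213/572 (s(b) = (½)*(-1213/286) = -1213/572)
w(47, u)/s(212) = 10/(-1213/572) = 10*(-572/1213) = -5720/1213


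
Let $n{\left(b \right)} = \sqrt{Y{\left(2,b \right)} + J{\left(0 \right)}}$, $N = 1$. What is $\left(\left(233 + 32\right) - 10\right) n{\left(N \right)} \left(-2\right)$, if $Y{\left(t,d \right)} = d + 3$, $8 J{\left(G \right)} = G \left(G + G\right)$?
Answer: $-1020$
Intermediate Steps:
$J{\left(G \right)} = \frac{G^{2}}{4}$ ($J{\left(G \right)} = \frac{G \left(G + G\right)}{8} = \frac{G 2 G}{8} = \frac{2 G^{2}}{8} = \frac{G^{2}}{4}$)
$Y{\left(t,d \right)} = 3 + d$
$n{\left(b \right)} = \sqrt{3 + b}$ ($n{\left(b \right)} = \sqrt{\left(3 + b\right) + \frac{0^{2}}{4}} = \sqrt{\left(3 + b\right) + \frac{1}{4} \cdot 0} = \sqrt{\left(3 + b\right) + 0} = \sqrt{3 + b}$)
$\left(\left(233 + 32\right) - 10\right) n{\left(N \right)} \left(-2\right) = \left(\left(233 + 32\right) - 10\right) \sqrt{3 + 1} \left(-2\right) = \left(265 - 10\right) \sqrt{4} \left(-2\right) = 255 \cdot 2 \left(-2\right) = 255 \left(-4\right) = -1020$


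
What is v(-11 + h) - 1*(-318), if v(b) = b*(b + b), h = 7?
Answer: 350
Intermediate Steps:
v(b) = 2*b² (v(b) = b*(2*b) = 2*b²)
v(-11 + h) - 1*(-318) = 2*(-11 + 7)² - 1*(-318) = 2*(-4)² + 318 = 2*16 + 318 = 32 + 318 = 350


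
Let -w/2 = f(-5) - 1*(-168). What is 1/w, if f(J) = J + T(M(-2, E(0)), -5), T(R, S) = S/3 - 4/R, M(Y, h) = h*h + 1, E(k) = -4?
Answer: -51/16432 ≈ -0.0031037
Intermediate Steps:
M(Y, h) = 1 + h² (M(Y, h) = h² + 1 = 1 + h²)
T(R, S) = -4/R + S/3 (T(R, S) = S*(⅓) - 4/R = S/3 - 4/R = -4/R + S/3)
f(J) = -97/51 + J (f(J) = J + (-4/(1 + (-4)²) + (⅓)*(-5)) = J + (-4/(1 + 16) - 5/3) = J + (-4/17 - 5/3) = J - 97/51 = -97/51 + J)
w = -16432/51 (w = -2*((-97/51 - 5) - 1*(-168)) = -2*(-352/51 + 168) = -2*8216/51 = -16432/51 ≈ -322.20)
1/w = 1/(-16432/51) = -51/16432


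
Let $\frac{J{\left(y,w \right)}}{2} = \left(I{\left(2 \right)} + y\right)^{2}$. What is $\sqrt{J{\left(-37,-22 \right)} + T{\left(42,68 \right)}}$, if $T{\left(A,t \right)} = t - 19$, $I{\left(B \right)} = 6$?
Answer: $3 \sqrt{219} \approx 44.396$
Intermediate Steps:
$J{\left(y,w \right)} = 2 \left(6 + y\right)^{2}$
$T{\left(A,t \right)} = -19 + t$
$\sqrt{J{\left(-37,-22 \right)} + T{\left(42,68 \right)}} = \sqrt{2 \left(6 - 37\right)^{2} + \left(-19 + 68\right)} = \sqrt{2 \left(-31\right)^{2} + 49} = \sqrt{2 \cdot 961 + 49} = \sqrt{1922 + 49} = \sqrt{1971} = 3 \sqrt{219}$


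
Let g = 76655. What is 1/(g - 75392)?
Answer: 1/1263 ≈ 0.00079177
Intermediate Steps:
1/(g - 75392) = 1/(76655 - 75392) = 1/1263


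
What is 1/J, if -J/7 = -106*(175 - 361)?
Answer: -1/138012 ≈ -7.2457e-6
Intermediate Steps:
J = -138012 (J = -(-742)*(175 - 361) = -(-742)*(-186) = -7*19716 = -138012)
1/J = 1/(-138012) = -1/138012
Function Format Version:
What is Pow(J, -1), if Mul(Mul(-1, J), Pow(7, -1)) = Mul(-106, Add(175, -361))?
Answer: Rational(-1, 138012) ≈ -7.2457e-6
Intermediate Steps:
J = -138012 (J = Mul(-7, Mul(-106, Add(175, -361))) = Mul(-7, Mul(-106, -186)) = Mul(-7, 19716) = -138012)
Pow(J, -1) = Pow(-138012, -1) = Rational(-1, 138012)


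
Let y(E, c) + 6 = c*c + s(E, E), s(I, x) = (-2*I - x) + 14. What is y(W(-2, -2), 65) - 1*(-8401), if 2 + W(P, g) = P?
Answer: 12646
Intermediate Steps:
s(I, x) = 14 - x - 2*I (s(I, x) = (-x - 2*I) + 14 = 14 - x - 2*I)
W(P, g) = -2 + P
y(E, c) = 8 + c**2 - 3*E (y(E, c) = -6 + (c*c + (14 - E - 2*E)) = -6 + (c**2 + (14 - 3*E)) = -6 + (14 + c**2 - 3*E) = 8 + c**2 - 3*E)
y(W(-2, -2), 65) - 1*(-8401) = (8 + 65**2 - 3*(-2 - 2)) - 1*(-8401) = (8 + 4225 - 3*(-4)) + 8401 = (8 + 4225 + 12) + 8401 = 4245 + 8401 = 12646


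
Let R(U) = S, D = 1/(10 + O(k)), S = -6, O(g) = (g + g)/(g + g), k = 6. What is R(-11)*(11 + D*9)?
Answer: -780/11 ≈ -70.909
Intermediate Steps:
O(g) = 1 (O(g) = (2*g)/((2*g)) = (2*g)*(1/(2*g)) = 1)
D = 1/11 (D = 1/(10 + 1) = 1/11 ≈ 0.090909)
R(U) = -6
R(-11)*(11 + D*9) = -6*(11 + (1/11)*9) = -6*(11 + 9/11) = -6*130/11 = -780/11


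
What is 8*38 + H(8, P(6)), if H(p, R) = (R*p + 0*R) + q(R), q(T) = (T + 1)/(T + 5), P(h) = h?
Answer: 3879/11 ≈ 352.64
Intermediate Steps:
q(T) = (1 + T)/(5 + T)
H(p, R) = R*p + (1 + R)/(5 + R) (H(p, R) = (R*p + 0*R) + (1 + R)/(5 + R) = (R*p + 0) + (1 + R)/(5 + R) = R*p + (1 + R)/(5 + R))
8*38 + H(8, P(6)) = 8*38 + (1 + 6 + 6*8*(5 + 6))/(5 + 6) = 304 + (1 + 6 + 6*8*11)/11 = 304 + (1 + 6 + 528)/11 = 304 + (1/11)*535 = 304 + 535/11 = 3879/11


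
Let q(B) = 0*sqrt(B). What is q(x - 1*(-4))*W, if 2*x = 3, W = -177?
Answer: 0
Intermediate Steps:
x = 3/2 (x = (1/2)*3 = 3/2 ≈ 1.5000)
q(B) = 0
q(x - 1*(-4))*W = 0*(-177) = 0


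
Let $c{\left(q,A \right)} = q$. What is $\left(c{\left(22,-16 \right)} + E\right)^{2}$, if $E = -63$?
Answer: $1681$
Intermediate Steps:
$\left(c{\left(22,-16 \right)} + E\right)^{2} = \left(22 - 63\right)^{2} = \left(-41\right)^{2} = 1681$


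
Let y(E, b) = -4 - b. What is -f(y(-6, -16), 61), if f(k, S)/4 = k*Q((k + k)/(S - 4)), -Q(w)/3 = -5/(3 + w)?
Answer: -2736/13 ≈ -210.46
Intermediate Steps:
Q(w) = 15/(3 + w) (Q(w) = -(-15)/(3 + w) = 15/(3 + w))
f(k, S) = 60*k/(3 + 2*k/(-4 + S)) (f(k, S) = 4*(k*(15/(3 + (k + k)/(S - 4)))) = 4*(k*(15/(3 + (2*k)/(-4 + S)))) = 4*(k*(15/(3 + 2*k/(-4 + S)))) = 4*(15*k/(3 + 2*k/(-4 + S))) = 60*k/(3 + 2*k/(-4 + S)))
-f(y(-6, -16), 61) = -60*(-4 - 1*(-16))*(-4 + 61)/(-12 + 2*(-4 - 1*(-16)) + 3*61) = -60*(-4 + 16)*57/(-12 + 2*(-4 + 16) + 183) = -60*12*57/(-12 + 2*12 + 183) = -60*12*57/(-12 + 24 + 183) = -60*12*57/195 = -1*2736/13 = -2736/13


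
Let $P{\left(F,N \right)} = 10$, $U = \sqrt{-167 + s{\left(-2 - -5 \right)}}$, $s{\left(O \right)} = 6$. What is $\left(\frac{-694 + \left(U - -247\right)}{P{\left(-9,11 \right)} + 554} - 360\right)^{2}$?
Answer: $\frac{\left(203487 - i \sqrt{161}\right)^{2}}{318096} \approx 1.3017 \cdot 10^{5} - 16.234 i$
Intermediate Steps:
$U = i \sqrt{161}$ ($U = \sqrt{-167 + 6} = \sqrt{-161} = i \sqrt{161} \approx 12.689 i$)
$\left(\frac{-694 + \left(U - -247\right)}{P{\left(-9,11 \right)} + 554} - 360\right)^{2} = \left(\frac{-694 + \left(i \sqrt{161} - -247\right)}{10 + 554} - 360\right)^{2} = \left(\frac{-694 + \left(i \sqrt{161} + 247\right)}{564} - 360\right)^{2} = \left(\left(-694 + \left(247 + i \sqrt{161}\right)\right) \frac{1}{564} - 360\right)^{2} = \left(\left(-447 + i \sqrt{161}\right) \frac{1}{564} - 360\right)^{2} = \left(\left(- \frac{149}{188} + \frac{i \sqrt{161}}{564}\right) - 360\right)^{2} = \left(- \frac{67829}{188} + \frac{i \sqrt{161}}{564}\right)^{2}$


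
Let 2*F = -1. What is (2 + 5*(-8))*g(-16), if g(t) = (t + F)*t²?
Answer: 160512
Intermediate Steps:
F = -½ (F = (½)*(-1) = -½ ≈ -0.50000)
g(t) = t²*(-½ + t) (g(t) = (t - ½)*t² = (-½ + t)*t² = t²*(-½ + t))
(2 + 5*(-8))*g(-16) = (2 + 5*(-8))*((-16)²*(-½ - 16)) = (2 - 40)*(256*(-33/2)) = -38*(-4224) = 160512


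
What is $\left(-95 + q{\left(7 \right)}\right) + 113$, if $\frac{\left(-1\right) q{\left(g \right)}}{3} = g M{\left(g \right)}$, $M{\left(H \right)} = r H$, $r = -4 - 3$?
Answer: $1047$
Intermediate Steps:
$r = -7$ ($r = -4 - 3 = -7$)
$M{\left(H \right)} = - 7 H$
$q{\left(g \right)} = 21 g^{2}$ ($q{\left(g \right)} = - 3 g \left(- 7 g\right) = - 3 \left(- 7 g^{2}\right) = 21 g^{2}$)
$\left(-95 + q{\left(7 \right)}\right) + 113 = \left(-95 + 21 \cdot 7^{2}\right) + 113 = \left(-95 + 21 \cdot 49\right) + 113 = \left(-95 + 1029\right) + 113 = 934 + 113 = 1047$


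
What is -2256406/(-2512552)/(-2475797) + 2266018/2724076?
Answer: 1761989313344043017/2118162739095619468 ≈ 0.83185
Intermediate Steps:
-2256406/(-2512552)/(-2475797) + 2266018/2724076 = -2256406*(-1/2512552)*(-1/2475797) + 2266018*(1/2724076) = (1128203/1256276)*(-1/2475797) + 1133009/1362038 = -1128203/3110284351972 + 1133009/1362038 = 1761989313344043017/2118162739095619468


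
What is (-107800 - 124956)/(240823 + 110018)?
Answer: -232756/350841 ≈ -0.66342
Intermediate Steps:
(-107800 - 124956)/(240823 + 110018) = -232756/350841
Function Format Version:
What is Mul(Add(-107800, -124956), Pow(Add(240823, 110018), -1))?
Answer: Rational(-232756, 350841) ≈ -0.66342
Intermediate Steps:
Mul(Add(-107800, -124956), Pow(Add(240823, 110018), -1)) = Mul(-232756, Pow(350841, -1)) = Mul(-232756, Rational(1, 350841)) = Rational(-232756, 350841)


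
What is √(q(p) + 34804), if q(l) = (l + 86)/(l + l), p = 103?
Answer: √1476981478/206 ≈ 186.56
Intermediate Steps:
q(l) = (86 + l)/(2*l) (q(l) = (86 + l)/((2*l)) = (86 + l)*(1/(2*l)) = (86 + l)/(2*l))
√(q(p) + 34804) = √((½)*(86 + 103)/103 + 34804) = √((½)*(1/103)*189 + 34804) = √(189/206 + 34804) = √(7169813/206) = √1476981478/206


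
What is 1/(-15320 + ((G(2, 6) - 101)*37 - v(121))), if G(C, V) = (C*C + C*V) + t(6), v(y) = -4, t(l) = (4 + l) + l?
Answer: -1/17869 ≈ -5.5963e-5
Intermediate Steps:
t(l) = 4 + 2*l
G(C, V) = 16 + C**2 + C*V (G(C, V) = (C*C + C*V) + (4 + 2*6) = (C**2 + C*V) + (4 + 12) = (C**2 + C*V) + 16 = 16 + C**2 + C*V)
1/(-15320 + ((G(2, 6) - 101)*37 - v(121))) = 1/(-15320 + (((16 + 2**2 + 2*6) - 101)*37 - 1*(-4))) = 1/(-15320 + (((16 + 4 + 12) - 101)*37 + 4)) = 1/(-15320 + ((32 - 101)*37 + 4)) = 1/(-15320 + (-69*37 + 4)) = 1/(-15320 + (-2553 + 4)) = 1/(-15320 - 2549) = 1/(-17869) = -1/17869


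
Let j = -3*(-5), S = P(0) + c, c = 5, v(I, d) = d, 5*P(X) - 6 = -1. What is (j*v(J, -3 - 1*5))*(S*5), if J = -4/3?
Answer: -3600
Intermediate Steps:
J = -4/3 (J = -4*⅓ = -4/3 ≈ -1.3333)
P(X) = 1 (P(X) = 6/5 + (⅕)*(-1) = 6/5 - ⅕ = 1)
S = 6 (S = 1 + 5 = 6)
j = 15
(j*v(J, -3 - 1*5))*(S*5) = (15*(-3 - 1*5))*(6*5) = (15*(-3 - 5))*30 = (15*(-8))*30 = -120*30 = -3600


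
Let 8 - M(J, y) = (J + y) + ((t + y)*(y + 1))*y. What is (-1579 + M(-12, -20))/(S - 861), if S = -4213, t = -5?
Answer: -7961/5074 ≈ -1.5690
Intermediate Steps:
M(J, y) = 8 - J - y - y*(1 + y)*(-5 + y) (M(J, y) = 8 - ((J + y) + ((-5 + y)*(y + 1))*y) = 8 - ((J + y) + ((-5 + y)*(1 + y))*y) = 8 - ((J + y) + ((1 + y)*(-5 + y))*y) = 8 - ((J + y) + y*(1 + y)*(-5 + y)) = 8 - (J + y + y*(1 + y)*(-5 + y)) = 8 + (-J - y - y*(1 + y)*(-5 + y)) = 8 - J - y - y*(1 + y)*(-5 + y))
(-1579 + M(-12, -20))/(S - 861) = (-1579 + (8 - 1*(-12) - 1*(-20)³ + 4*(-20) + 4*(-20)²))/(-4213 - 861) = (-1579 + (8 + 12 - 1*(-8000) - 80 + 4*400))/(-5074) = (-1579 + (8 + 12 + 8000 - 80 + 1600))*(-1/5074) = (-1579 + 9540)*(-1/5074) = 7961*(-1/5074) = -7961/5074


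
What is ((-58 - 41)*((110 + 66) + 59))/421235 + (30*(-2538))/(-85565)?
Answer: 1203286527/1441718911 ≈ 0.83462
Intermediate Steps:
((-58 - 41)*((110 + 66) + 59))/421235 + (30*(-2538))/(-85565) = -99*(176 + 59)*(1/421235) - 76140*(-1/85565) = -99*235*(1/421235) + 15228/17113 = -23265*1/421235 + 15228/17113 = -4653/84247 + 15228/17113 = 1203286527/1441718911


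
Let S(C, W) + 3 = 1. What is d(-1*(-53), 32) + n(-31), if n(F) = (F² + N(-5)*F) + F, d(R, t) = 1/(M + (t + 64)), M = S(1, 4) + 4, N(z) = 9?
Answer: 63799/98 ≈ 651.01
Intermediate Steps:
S(C, W) = -2 (S(C, W) = -3 + 1 = -2)
M = 2 (M = -2 + 4 = 2)
d(R, t) = 1/(66 + t) (d(R, t) = 1/(2 + (t + 64)) = 1/(2 + (64 + t)) = 1/(66 + t))
n(F) = F² + 10*F (n(F) = (F² + 9*F) + F = F² + 10*F)
d(-1*(-53), 32) + n(-31) = 1/(66 + 32) - 31*(10 - 31) = 1/98 - 31*(-21) = 1/98 + 651 = 63799/98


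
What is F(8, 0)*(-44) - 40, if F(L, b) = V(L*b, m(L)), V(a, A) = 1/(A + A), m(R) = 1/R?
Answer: -216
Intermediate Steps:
V(a, A) = 1/(2*A)
F(L, b) = L/2 (F(L, b) = 1/(2*(1/L)) = L/2)
F(8, 0)*(-44) - 40 = ((1/2)*8)*(-44) - 40 = 4*(-44) - 40 = -176 - 40 = -216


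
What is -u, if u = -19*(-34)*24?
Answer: -15504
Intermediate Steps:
u = 15504 (u = 646*24 = 15504)
-u = -1*15504 = -15504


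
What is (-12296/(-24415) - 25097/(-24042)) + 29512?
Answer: 17324022373847/586985430 ≈ 29514.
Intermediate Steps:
(-12296/(-24415) - 25097/(-24042)) + 29512 = (-12296*(-1/24415) - 25097*(-1/24042)) + 29512 = (12296/24415 + 25097/24042) + 29512 = 908363687/586985430 + 29512 = 17324022373847/586985430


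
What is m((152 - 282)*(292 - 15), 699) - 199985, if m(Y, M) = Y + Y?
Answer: -272005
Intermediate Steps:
m(Y, M) = 2*Y
m((152 - 282)*(292 - 15), 699) - 199985 = 2*((152 - 282)*(292 - 15)) - 199985 = 2*(-130*277) - 199985 = 2*(-36010) - 199985 = -72020 - 199985 = -272005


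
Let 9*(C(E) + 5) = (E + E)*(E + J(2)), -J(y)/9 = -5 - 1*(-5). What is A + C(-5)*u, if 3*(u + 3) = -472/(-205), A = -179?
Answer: -199526/1107 ≈ -180.24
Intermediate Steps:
J(y) = 0 (J(y) = -9*(-5 - 1*(-5)) = -9*(-5 + 5) = -9*0 = 0)
C(E) = -5 + 2*E²/9 (C(E) = -5 + ((E + E)*(E + 0))/9 = -5 + ((2*E)*E)/9 = -5 + (2*E²)/9 = -5 + 2*E²/9)
u = -1373/615 (u = -3 + (-472/(-205))/3 = -3 + (-472*(-1/205))/3 = -3 + (⅓)*(472/205) = -3 + 472/615 = -1373/615 ≈ -2.2325)
A + C(-5)*u = -179 + (-5 + (2/9)*(-5)²)*(-1373/615) = -179 + (-5 + (2/9)*25)*(-1373/615) = -179 + (-5 + 50/9)*(-1373/615) = -179 + (5/9)*(-1373/615) = -179 - 1373/1107 = -199526/1107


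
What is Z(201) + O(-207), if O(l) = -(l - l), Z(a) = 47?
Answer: 47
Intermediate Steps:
O(l) = 0 (O(l) = -1*0 = 0)
Z(201) + O(-207) = 47 + 0 = 47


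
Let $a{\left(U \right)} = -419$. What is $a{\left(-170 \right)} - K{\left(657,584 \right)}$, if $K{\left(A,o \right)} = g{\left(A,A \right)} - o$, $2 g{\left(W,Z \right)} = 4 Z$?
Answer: $-1149$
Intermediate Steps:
$g{\left(W,Z \right)} = 2 Z$ ($g{\left(W,Z \right)} = \frac{4 Z}{2} = 2 Z$)
$K{\left(A,o \right)} = - o + 2 A$ ($K{\left(A,o \right)} = 2 A - o = - o + 2 A$)
$a{\left(-170 \right)} - K{\left(657,584 \right)} = -419 - \left(\left(-1\right) 584 + 2 \cdot 657\right) = -419 - \left(-584 + 1314\right) = -419 - 730 = -1149$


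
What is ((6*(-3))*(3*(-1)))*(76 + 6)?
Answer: 4428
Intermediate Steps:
((6*(-3))*(3*(-1)))*(76 + 6) = -18*(-3)*82 = 54*82 = 4428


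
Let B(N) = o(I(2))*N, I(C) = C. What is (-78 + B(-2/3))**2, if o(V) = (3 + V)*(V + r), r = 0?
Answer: 64516/9 ≈ 7168.4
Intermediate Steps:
o(V) = V*(3 + V) (o(V) = (3 + V)*(V + 0) = (3 + V)*V = V*(3 + V))
B(N) = 10*N (B(N) = (2*(3 + 2))*N = (2*5)*N = 10*N)
(-78 + B(-2/3))**2 = (-78 + 10*(-2/3))**2 = (-78 - 20/3)**2 = (-254/3)**2 = 64516/9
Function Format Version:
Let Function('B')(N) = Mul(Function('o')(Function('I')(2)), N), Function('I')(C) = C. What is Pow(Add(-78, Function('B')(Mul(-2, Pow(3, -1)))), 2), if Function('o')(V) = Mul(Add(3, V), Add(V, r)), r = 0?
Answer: Rational(64516, 9) ≈ 7168.4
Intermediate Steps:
Function('o')(V) = Mul(V, Add(3, V)) (Function('o')(V) = Mul(Add(3, V), Add(V, 0)) = Mul(Add(3, V), V) = Mul(V, Add(3, V)))
Function('B')(N) = Mul(10, N) (Function('B')(N) = Mul(Mul(2, Add(3, 2)), N) = Mul(Mul(2, 5), N) = Mul(10, N))
Pow(Add(-78, Function('B')(Mul(-2, Pow(3, -1)))), 2) = Pow(Add(-78, Mul(10, Mul(-2, Pow(3, -1)))), 2) = Pow(Add(-78, Mul(10, Mul(-2, Rational(1, 3)))), 2) = Pow(Add(-78, Mul(10, Rational(-2, 3))), 2) = Pow(Add(-78, Rational(-20, 3)), 2) = Pow(Rational(-254, 3), 2) = Rational(64516, 9)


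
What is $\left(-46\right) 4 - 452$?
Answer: $-636$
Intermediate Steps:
$\left(-46\right) 4 - 452 = -184 - 452 = -636$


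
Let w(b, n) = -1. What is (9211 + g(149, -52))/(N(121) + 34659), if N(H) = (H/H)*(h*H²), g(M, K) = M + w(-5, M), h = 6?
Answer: 9359/122505 ≈ 0.076397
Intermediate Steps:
g(M, K) = -1 + M (g(M, K) = M - 1 = -1 + M)
N(H) = 6*H² (N(H) = (H/H)*(6*H²) = 1*(6*H²) = 6*H²)
(9211 + g(149, -52))/(N(121) + 34659) = (9211 + (-1 + 149))/(6*121² + 34659) = (9211 + 148)/(6*14641 + 34659) = 9359/(87846 + 34659) = 9359/122505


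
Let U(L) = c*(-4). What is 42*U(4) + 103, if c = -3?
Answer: 607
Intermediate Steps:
U(L) = 12 (U(L) = -3*(-4) = 12)
42*U(4) + 103 = 42*12 + 103 = 504 + 103 = 607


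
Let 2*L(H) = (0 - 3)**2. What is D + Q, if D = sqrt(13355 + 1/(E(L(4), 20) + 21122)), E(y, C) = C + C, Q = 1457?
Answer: 1457 + sqrt(5980772929782)/21162 ≈ 1572.6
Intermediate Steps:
L(H) = 9/2 (L(H) = (0 - 3)**2/2 = (1/2)*(-3)**2 = (1/2)*9 = 9/2)
E(y, C) = 2*C
D = sqrt(5980772929782)/21162 (D = sqrt(13355 + 1/(2*20 + 21122)) = sqrt(13355 + 1/(40 + 21122)) = sqrt(13355 + 1/21162) = sqrt(282618511/21162) = sqrt(5980772929782)/21162 ≈ 115.56)
D + Q = sqrt(5980772929782)/21162 + 1457 = 1457 + sqrt(5980772929782)/21162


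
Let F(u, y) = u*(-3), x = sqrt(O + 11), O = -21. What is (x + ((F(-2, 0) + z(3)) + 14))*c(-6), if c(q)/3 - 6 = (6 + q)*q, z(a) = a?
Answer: 414 + 18*I*sqrt(10) ≈ 414.0 + 56.921*I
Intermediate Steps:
x = I*sqrt(10) (x = sqrt(-21 + 11) = sqrt(-10) = I*sqrt(10) ≈ 3.1623*I)
F(u, y) = -3*u
c(q) = 18 + 3*q*(6 + q) (c(q) = 18 + 3*((6 + q)*q) = 18 + 3*(q*(6 + q)) = 18 + 3*q*(6 + q))
(x + ((F(-2, 0) + z(3)) + 14))*c(-6) = (I*sqrt(10) + ((-3*(-2) + 3) + 14))*(18 + 3*(-6)**2 + 18*(-6)) = (I*sqrt(10) + ((6 + 3) + 14))*(18 + 3*36 - 108) = (I*sqrt(10) + (9 + 14))*(18 + 108 - 108) = (I*sqrt(10) + 23)*18 = (23 + I*sqrt(10))*18 = 414 + 18*I*sqrt(10)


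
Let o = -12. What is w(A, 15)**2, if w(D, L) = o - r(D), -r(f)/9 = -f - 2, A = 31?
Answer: 95481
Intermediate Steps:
r(f) = 18 + 9*f (r(f) = -9*(-f - 2) = -9*(-2 - f) = 18 + 9*f)
w(D, L) = -30 - 9*D (w(D, L) = -12 - (18 + 9*D) = -12 + (-18 - 9*D) = -30 - 9*D)
w(A, 15)**2 = (-30 - 9*31)**2 = (-30 - 279)**2 = (-309)**2 = 95481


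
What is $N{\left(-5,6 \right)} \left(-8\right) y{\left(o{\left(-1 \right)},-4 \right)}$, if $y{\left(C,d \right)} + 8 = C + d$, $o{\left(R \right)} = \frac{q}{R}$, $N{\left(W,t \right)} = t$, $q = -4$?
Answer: $384$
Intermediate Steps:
$o{\left(R \right)} = - \frac{4}{R}$
$y{\left(C,d \right)} = -8 + C + d$ ($y{\left(C,d \right)} = -8 + \left(C + d\right) = -8 + C + d$)
$N{\left(-5,6 \right)} \left(-8\right) y{\left(o{\left(-1 \right)},-4 \right)} = 6 \left(-8\right) \left(-8 - \frac{4}{-1} - 4\right) = - 48 \left(-8 - -4 - 4\right) = - 48 \left(-8 + 4 - 4\right) = \left(-48\right) \left(-8\right) = 384$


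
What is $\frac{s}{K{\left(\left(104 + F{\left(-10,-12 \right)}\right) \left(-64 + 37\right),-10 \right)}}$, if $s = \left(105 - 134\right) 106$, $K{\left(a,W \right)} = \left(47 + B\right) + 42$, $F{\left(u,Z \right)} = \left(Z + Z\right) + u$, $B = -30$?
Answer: $- \frac{3074}{59} \approx -52.102$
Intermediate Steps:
$F{\left(u,Z \right)} = u + 2 Z$ ($F{\left(u,Z \right)} = 2 Z + u = u + 2 Z$)
$K{\left(a,W \right)} = 59$ ($K{\left(a,W \right)} = \left(47 - 30\right) + 42 = 17 + 42 = 59$)
$s = -3074$ ($s = \left(-29\right) 106 = -3074$)
$\frac{s}{K{\left(\left(104 + F{\left(-10,-12 \right)}\right) \left(-64 + 37\right),-10 \right)}} = - \frac{3074}{59}$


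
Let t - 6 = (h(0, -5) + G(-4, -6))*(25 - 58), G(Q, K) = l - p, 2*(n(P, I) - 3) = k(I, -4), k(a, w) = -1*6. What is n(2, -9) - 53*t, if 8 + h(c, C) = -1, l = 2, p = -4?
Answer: -5565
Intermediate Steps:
k(a, w) = -6
n(P, I) = 0 (n(P, I) = 3 + (½)*(-6) = 3 - 3 = 0)
h(c, C) = -9 (h(c, C) = -8 - 1 = -9)
G(Q, K) = 6 (G(Q, K) = 2 - 1*(-4) = 2 + 4 = 6)
t = 105 (t = 6 + (-9 + 6)*(25 - 58) = 6 - 3*(-33) = 6 + 99 = 105)
n(2, -9) - 53*t = 0 - 53*105 = 0 - 5565 = -5565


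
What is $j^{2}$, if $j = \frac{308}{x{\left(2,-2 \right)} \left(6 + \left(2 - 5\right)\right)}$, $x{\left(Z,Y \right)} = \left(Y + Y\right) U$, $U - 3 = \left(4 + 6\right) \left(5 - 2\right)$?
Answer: $\frac{49}{81} \approx 0.60494$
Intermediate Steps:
$U = 33$ ($U = 3 + \left(4 + 6\right) \left(5 - 2\right) = 3 + 10 \cdot 3 = 3 + 30 = 33$)
$x{\left(Z,Y \right)} = 66 Y$ ($x{\left(Z,Y \right)} = \left(Y + Y\right) 33 = 2 Y 33 = 66 Y$)
$j = - \frac{7}{9}$ ($j = \frac{308}{66 \left(-2\right) \left(6 + \left(2 - 5\right)\right)} = \frac{308}{\left(-132\right) \left(6 - 3\right)} = \frac{308}{\left(-132\right) 3} = \frac{308}{-396} = 308 \left(- \frac{1}{396}\right) = - \frac{7}{9} \approx -0.77778$)
$j^{2} = \left(- \frac{7}{9}\right)^{2} = \frac{49}{81}$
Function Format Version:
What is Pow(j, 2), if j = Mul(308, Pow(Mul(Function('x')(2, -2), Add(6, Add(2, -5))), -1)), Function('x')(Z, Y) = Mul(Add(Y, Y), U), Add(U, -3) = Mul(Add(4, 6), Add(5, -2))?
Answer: Rational(49, 81) ≈ 0.60494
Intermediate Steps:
U = 33 (U = Add(3, Mul(Add(4, 6), Add(5, -2))) = Add(3, Mul(10, 3)) = Add(3, 30) = 33)
Function('x')(Z, Y) = Mul(66, Y) (Function('x')(Z, Y) = Mul(Add(Y, Y), 33) = Mul(Mul(2, Y), 33) = Mul(66, Y))
j = Rational(-7, 9) (j = Mul(308, Pow(Mul(Mul(66, -2), Add(6, Add(2, -5))), -1)) = Mul(308, Pow(Mul(-132, Add(6, -3)), -1)) = Mul(308, Pow(Mul(-132, 3), -1)) = Mul(308, Pow(-396, -1)) = Mul(308, Rational(-1, 396)) = Rational(-7, 9) ≈ -0.77778)
Pow(j, 2) = Pow(Rational(-7, 9), 2) = Rational(49, 81)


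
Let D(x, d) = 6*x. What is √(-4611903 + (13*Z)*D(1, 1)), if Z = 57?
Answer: I*√4607457 ≈ 2146.5*I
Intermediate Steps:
√(-4611903 + (13*Z)*D(1, 1)) = √(-4611903 + (13*57)*(6*1)) = √(-4611903 + 741*6) = √(-4611903 + 4446) = √(-4607457) = I*√4607457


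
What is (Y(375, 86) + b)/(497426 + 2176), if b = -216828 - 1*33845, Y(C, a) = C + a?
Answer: -41702/83267 ≈ -0.50082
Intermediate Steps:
b = -250673 (b = -216828 - 33845 = -250673)
(Y(375, 86) + b)/(497426 + 2176) = ((375 + 86) - 250673)/(497426 + 2176) = (461 - 250673)/499602 = -250212*1/499602 = -41702/83267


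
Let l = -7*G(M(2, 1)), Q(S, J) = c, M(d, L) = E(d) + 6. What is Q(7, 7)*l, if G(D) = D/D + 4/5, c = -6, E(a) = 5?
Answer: 378/5 ≈ 75.600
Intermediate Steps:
M(d, L) = 11 (M(d, L) = 5 + 6 = 11)
Q(S, J) = -6
G(D) = 9/5 (G(D) = 1 + 4*(1/5) = 1 + 4/5 = 9/5)
l = -63/5 (l = -7*9/5 = -63/5 ≈ -12.600)
Q(7, 7)*l = -6*(-63/5) = 378/5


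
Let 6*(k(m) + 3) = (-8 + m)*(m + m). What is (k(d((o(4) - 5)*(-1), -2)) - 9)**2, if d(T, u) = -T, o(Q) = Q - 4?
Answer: 841/9 ≈ 93.444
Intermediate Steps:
o(Q) = -4 + Q
k(m) = -3 + m*(-8 + m)/3 (k(m) = -3 + ((-8 + m)*(m + m))/6 = -3 + ((-8 + m)*(2*m))/6 = -3 + (2*m*(-8 + m))/6 = -3 + m*(-8 + m)/3)
(k(d((o(4) - 5)*(-1), -2)) - 9)**2 = ((-3 - (-8)*((-4 + 4) - 5)*(-1)/3 + (-((-4 + 4) - 5)*(-1))**2/3) - 9)**2 = ((-3 - (-8)*(0 - 5)*(-1)/3 + (-(0 - 5)*(-1))**2/3) - 9)**2 = ((-3 - (-8)*(-5*(-1))/3 + (-(-5)*(-1))**2/3) - 9)**2 = ((-3 - (-8)*5/3 + (-1*5)**2/3) - 9)**2 = ((-3 - 8/3*(-5) + (1/3)*(-5)**2) - 9)**2 = ((-3 + 40/3 + (1/3)*25) - 9)**2 = ((-3 + 40/3 + 25/3) - 9)**2 = (56/3 - 9)**2 = (29/3)**2 = 841/9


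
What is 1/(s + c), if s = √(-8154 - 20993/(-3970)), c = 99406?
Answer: 394641820/39229797109307 - I*√128431036390/39229797109307 ≈ 1.006e-5 - 9.1352e-9*I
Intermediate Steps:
s = I*√128431036390/3970 (s = √(-8154 - 20993*(-1/3970)) = √(-8154 + 20993/3970) = √(-32350387/3970) = I*√128431036390/3970 ≈ 90.27*I)
1/(s + c) = 1/(I*√128431036390/3970 + 99406) = 1/(99406 + I*√128431036390/3970)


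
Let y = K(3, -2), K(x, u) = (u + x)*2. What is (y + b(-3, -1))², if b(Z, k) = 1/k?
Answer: 1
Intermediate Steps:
K(x, u) = 2*u + 2*x
y = 2 (y = 2*(-2) + 2*3 = -4 + 6 = 2)
(y + b(-3, -1))² = (2 + 1/(-1))² = (2 - 1)² = 1² = 1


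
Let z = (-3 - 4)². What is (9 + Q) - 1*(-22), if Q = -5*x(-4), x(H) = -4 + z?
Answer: -194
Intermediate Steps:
z = 49 (z = (-7)² = 49)
x(H) = 45 (x(H) = -4 + 49 = 45)
Q = -225 (Q = -5*45 = -225)
(9 + Q) - 1*(-22) = (9 - 225) - 1*(-22) = -216 + 22 = -194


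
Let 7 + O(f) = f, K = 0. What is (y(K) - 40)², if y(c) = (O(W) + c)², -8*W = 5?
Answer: 1347921/4096 ≈ 329.08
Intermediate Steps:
W = -5/8 (W = -⅛*5 = -5/8 ≈ -0.62500)
O(f) = -7 + f
y(c) = (-61/8 + c)² (y(c) = ((-7 - 5/8) + c)² = (-61/8 + c)²)
(y(K) - 40)² = ((-61 + 8*0)²/64 - 40)² = ((-61 + 0)²/64 - 40)² = ((1/64)*(-61)² - 40)² = ((1/64)*3721 - 40)² = (3721/64 - 40)² = (1161/64)² = 1347921/4096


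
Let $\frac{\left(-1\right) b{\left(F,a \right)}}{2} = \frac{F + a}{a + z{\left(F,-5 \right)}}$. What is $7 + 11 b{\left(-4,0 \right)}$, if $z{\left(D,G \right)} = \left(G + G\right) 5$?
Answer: $\frac{131}{25} \approx 5.24$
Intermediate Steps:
$z{\left(D,G \right)} = 10 G$ ($z{\left(D,G \right)} = 2 G 5 = 10 G$)
$b{\left(F,a \right)} = - \frac{2 \left(F + a\right)}{-50 + a}$ ($b{\left(F,a \right)} = - 2 \frac{F + a}{a + 10 \left(-5\right)} = - 2 \frac{F + a}{a - 50} = - 2 \frac{F + a}{-50 + a} = - \frac{2 \left(F + a\right)}{-50 + a}$)
$7 + 11 b{\left(-4,0 \right)} = 7 + 11 \frac{2 \left(\left(-1\right) \left(-4\right) - 0\right)}{-50 + 0} = 7 + 11 \frac{2 \left(4 + 0\right)}{-50} = 7 + 11 \cdot 2 \left(- \frac{1}{50}\right) 4 = 7 + 11 \left(- \frac{4}{25}\right) = 7 - \frac{44}{25} = \frac{131}{25}$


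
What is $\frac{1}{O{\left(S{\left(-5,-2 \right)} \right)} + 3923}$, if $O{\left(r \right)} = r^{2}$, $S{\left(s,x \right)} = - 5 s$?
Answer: $\frac{1}{4548} \approx 0.00021988$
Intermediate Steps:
$\frac{1}{O{\left(S{\left(-5,-2 \right)} \right)} + 3923} = \frac{1}{\left(\left(-5\right) \left(-5\right)\right)^{2} + 3923} = \frac{1}{25^{2} + 3923} = \frac{1}{625 + 3923} = \frac{1}{4548}$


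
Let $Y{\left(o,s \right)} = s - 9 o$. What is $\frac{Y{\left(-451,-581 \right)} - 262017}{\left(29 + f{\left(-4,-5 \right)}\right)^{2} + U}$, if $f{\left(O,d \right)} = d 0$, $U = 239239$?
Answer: $- \frac{258539}{240080} \approx -1.0769$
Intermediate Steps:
$f{\left(O,d \right)} = 0$
$\frac{Y{\left(-451,-581 \right)} - 262017}{\left(29 + f{\left(-4,-5 \right)}\right)^{2} + U} = \frac{\left(-581 - -4059\right) - 262017}{\left(29 + 0\right)^{2} + 239239} = \frac{\left(-581 + 4059\right) - 262017}{29^{2} + 239239} = \frac{3478 - 262017}{841 + 239239} = - \frac{258539}{240080}$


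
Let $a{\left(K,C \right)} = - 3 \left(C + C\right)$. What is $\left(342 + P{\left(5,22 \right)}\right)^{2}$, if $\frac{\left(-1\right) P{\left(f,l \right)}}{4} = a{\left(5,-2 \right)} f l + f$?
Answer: $24581764$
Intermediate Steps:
$a{\left(K,C \right)} = - 6 C$ ($a{\left(K,C \right)} = - 3 \cdot 2 C = - 6 C$)
$P{\left(f,l \right)} = - 4 f - 48 f l$ ($P{\left(f,l \right)} = - 4 \left(\left(-6\right) \left(-2\right) f l + f\right) = - 4 \left(12 f l + f\right) = - 4 \left(f + 12 f l\right) = - 4 f - 48 f l$)
$\left(342 + P{\left(5,22 \right)}\right)^{2} = \left(342 - 20 \left(1 + 12 \cdot 22\right)\right)^{2} = \left(342 - 20 \left(1 + 264\right)\right)^{2} = \left(342 - 20 \cdot 265\right)^{2} = \left(342 - 5300\right)^{2} = \left(-4958\right)^{2} = 24581764$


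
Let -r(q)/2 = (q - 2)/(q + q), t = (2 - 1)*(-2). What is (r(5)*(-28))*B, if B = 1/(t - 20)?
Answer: -42/55 ≈ -0.76364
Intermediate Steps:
t = -2 (t = 1*(-2) = -2)
B = -1/22 (B = 1/(-2 - 20) = 1/(-22) = -1/22 ≈ -0.045455)
r(q) = -(-2 + q)/q (r(q) = -2*(q - 2)/(q + q) = -2*(-2 + q)/(2*q) = -2*(-2 + q)*1/(2*q) = -(-2 + q)/q)
(r(5)*(-28))*B = (((2 - 1*5)/5)*(-28))*(-1/22) = (((2 - 5)/5)*(-28))*(-1/22) = (((1/5)*(-3))*(-28))*(-1/22) = -3/5*(-28)*(-1/22) = (84/5)*(-1/22) = -42/55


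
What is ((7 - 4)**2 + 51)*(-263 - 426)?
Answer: -41340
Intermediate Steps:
((7 - 4)**2 + 51)*(-263 - 426) = (3**2 + 51)*(-689) = (9 + 51)*(-689) = 60*(-689) = -41340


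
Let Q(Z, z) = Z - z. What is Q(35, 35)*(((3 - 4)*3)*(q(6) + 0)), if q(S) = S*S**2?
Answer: 0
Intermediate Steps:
q(S) = S**3
Q(35, 35)*(((3 - 4)*3)*(q(6) + 0)) = (35 - 1*35)*(((3 - 4)*3)*(6**3 + 0)) = (35 - 35)*((-1*3)*(216 + 0)) = 0*(-3*216) = 0*(-648) = 0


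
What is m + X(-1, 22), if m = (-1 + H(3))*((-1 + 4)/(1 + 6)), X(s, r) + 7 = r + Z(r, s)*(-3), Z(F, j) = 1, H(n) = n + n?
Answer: 99/7 ≈ 14.143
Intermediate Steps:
H(n) = 2*n
X(s, r) = -10 + r (X(s, r) = -7 + (r + 1*(-3)) = -7 + (r - 3) = -7 + (-3 + r) = -10 + r)
m = 15/7 (m = (-1 + 2*3)*((-1 + 4)/(1 + 6)) = (-1 + 6)*(3/7) = 5*(3*(1/7)) = 5*(3/7) = 15/7 ≈ 2.1429)
m + X(-1, 22) = 15/7 + (-10 + 22) = 15/7 + 12 = 99/7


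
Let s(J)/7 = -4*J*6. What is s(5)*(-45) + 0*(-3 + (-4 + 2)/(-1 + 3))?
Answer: 37800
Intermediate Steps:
s(J) = -168*J (s(J) = 7*(-4*J*6) = 7*(-24*J) = -168*J)
s(5)*(-45) + 0*(-3 + (-4 + 2)/(-1 + 3)) = -168*5*(-45) + 0*(-3 + (-4 + 2)/(-1 + 3)) = -840*(-45) + 0*(-3 - 2/2) = 37800 + 0*(-3 - 2*½) = 37800 + 0*(-3 - 1) = 37800 + 0*(-4) = 37800 + 0 = 37800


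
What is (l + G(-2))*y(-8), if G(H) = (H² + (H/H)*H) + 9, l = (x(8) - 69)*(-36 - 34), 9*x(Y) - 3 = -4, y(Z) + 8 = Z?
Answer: -698224/9 ≈ -77581.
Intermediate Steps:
y(Z) = -8 + Z
x(Y) = -⅑ (x(Y) = ⅓ + (⅑)*(-4) = ⅓ - 4/9 = -⅑)
l = 43540/9 (l = (-⅑ - 69)*(-36 - 34) = -622/9*(-70) = 43540/9 ≈ 4837.8)
G(H) = 9 + H + H² (G(H) = (H² + 1*H) + 9 = (H² + H) + 9 = (H + H²) + 9 = 9 + H + H²)
(l + G(-2))*y(-8) = (43540/9 + (9 - 2 + (-2)²))*(-8 - 8) = (43540/9 + (9 - 2 + 4))*(-16) = (43540/9 + 11)*(-16) = (43639/9)*(-16) = -698224/9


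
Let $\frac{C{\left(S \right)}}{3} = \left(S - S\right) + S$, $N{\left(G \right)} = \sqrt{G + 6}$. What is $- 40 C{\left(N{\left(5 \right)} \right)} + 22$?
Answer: $22 - 120 \sqrt{11} \approx -376.0$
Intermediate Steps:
$N{\left(G \right)} = \sqrt{6 + G}$
$C{\left(S \right)} = 3 S$ ($C{\left(S \right)} = 3 \left(\left(S - S\right) + S\right) = 3 \left(0 + S\right) = 3 S$)
$- 40 C{\left(N{\left(5 \right)} \right)} + 22 = - 40 \cdot 3 \sqrt{6 + 5} + 22 = - 40 \cdot 3 \sqrt{11} + 22 = - 120 \sqrt{11} + 22 = 22 - 120 \sqrt{11}$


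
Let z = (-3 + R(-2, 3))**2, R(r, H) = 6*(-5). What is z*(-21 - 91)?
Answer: -121968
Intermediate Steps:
R(r, H) = -30
z = 1089 (z = (-3 - 30)**2 = (-33)**2 = 1089)
z*(-21 - 91) = 1089*(-21 - 91) = 1089*(-112) = -121968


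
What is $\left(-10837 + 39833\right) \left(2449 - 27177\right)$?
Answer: $-717013088$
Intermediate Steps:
$\left(-10837 + 39833\right) \left(2449 - 27177\right) = 28996 \left(-24728\right) = -717013088$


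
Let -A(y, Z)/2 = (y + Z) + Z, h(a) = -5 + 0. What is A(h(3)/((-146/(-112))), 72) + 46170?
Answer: 3349946/73 ≈ 45890.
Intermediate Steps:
h(a) = -5
A(y, Z) = -4*Z - 2*y (A(y, Z) = -2*((y + Z) + Z) = -2*((Z + y) + Z) = -2*(y + 2*Z) = -4*Z - 2*y)
A(h(3)/((-146/(-112))), 72) + 46170 = (-4*72 - (-10)/((-146/(-112)))) + 46170 = (-288 - (-10)/((-146*(-1/112)))) + 46170 = (-288 - (-10)/73/56) + 46170 = (-288 - (-10)*56/73) + 46170 = (-288 - 2*(-280/73)) + 46170 = (-288 + 560/73) + 46170 = -20464/73 + 46170 = 3349946/73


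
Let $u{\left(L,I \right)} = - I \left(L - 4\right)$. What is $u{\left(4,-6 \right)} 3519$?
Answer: $0$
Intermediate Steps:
$u{\left(L,I \right)} = - I \left(-4 + L\right)$
$u{\left(4,-6 \right)} 3519 = - 6 \left(4 - 4\right) 3519 = \left(-6\right) 0 \cdot 3519 = 0 \cdot 3519 = 0$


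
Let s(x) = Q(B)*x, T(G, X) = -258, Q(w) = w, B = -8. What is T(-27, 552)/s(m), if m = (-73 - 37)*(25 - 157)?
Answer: 43/19360 ≈ 0.0022211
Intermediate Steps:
m = 14520 (m = -110*(-132) = 14520)
s(x) = -8*x
T(-27, 552)/s(m) = -258/((-8*14520)) = -258/(-116160) = -258*(-1/116160) = 43/19360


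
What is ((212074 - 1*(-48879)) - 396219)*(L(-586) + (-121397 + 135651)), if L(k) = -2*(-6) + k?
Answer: -1850438880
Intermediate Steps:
L(k) = 12 + k
((212074 - 1*(-48879)) - 396219)*(L(-586) + (-121397 + 135651)) = ((212074 - 1*(-48879)) - 396219)*((12 - 586) + (-121397 + 135651)) = ((212074 + 48879) - 396219)*(-574 + 14254) = (260953 - 396219)*13680 = -135266*13680 = -1850438880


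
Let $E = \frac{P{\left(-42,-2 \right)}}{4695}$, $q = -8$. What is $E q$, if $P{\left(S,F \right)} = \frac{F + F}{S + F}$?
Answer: $- \frac{8}{51645} \approx -0.0001549$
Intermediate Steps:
$P{\left(S,F \right)} = \frac{2 F}{F + S}$
$E = \frac{1}{51645}$ ($E = \frac{2 \left(-2\right) \frac{1}{-2 - 42}}{4695} = 2 \left(-2\right) \frac{1}{-44} \cdot \frac{1}{4695} = 2 \left(-2\right) \left(- \frac{1}{44}\right) \frac{1}{4695} = \frac{1}{11} \cdot \frac{1}{4695} = \frac{1}{51645} \approx 1.9363 \cdot 10^{-5}$)
$E q = \frac{1}{51645} \left(-8\right) = - \frac{8}{51645}$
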